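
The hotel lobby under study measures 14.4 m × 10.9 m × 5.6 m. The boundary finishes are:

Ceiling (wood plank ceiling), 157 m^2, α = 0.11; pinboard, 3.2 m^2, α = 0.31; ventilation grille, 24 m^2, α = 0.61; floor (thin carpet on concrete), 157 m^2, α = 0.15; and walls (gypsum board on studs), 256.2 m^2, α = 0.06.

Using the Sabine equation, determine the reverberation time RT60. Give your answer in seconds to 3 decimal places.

A = Σ Sᵢαᵢ = 157·0.11 + 3.2·0.31 + 24·0.61 + 157·0.15 + 256.2·0.06 = 71.824 sabins.
Room volume: 878.976 m³.
T = 0.161 V/A = 0.161·878.976/71.824 = 1.970 s.

1.970 seconds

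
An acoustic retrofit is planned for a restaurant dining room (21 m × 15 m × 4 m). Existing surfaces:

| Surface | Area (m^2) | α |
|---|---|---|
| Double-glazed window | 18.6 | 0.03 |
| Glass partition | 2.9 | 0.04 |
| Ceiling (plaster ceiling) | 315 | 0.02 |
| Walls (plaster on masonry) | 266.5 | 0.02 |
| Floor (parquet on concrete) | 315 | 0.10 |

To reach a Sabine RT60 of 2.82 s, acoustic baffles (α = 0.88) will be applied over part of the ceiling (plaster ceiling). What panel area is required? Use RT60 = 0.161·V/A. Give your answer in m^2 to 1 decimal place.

Equivalent absorption area: A₁ = 18.6×0.03 + 2.9×0.04 + 315×0.02 + 266.5×0.02 + 315×0.10 = 43.804 m^2.
Required A₂ = 0.161·1260/2.82 = 71.936 sabins.
Absorption to add: 71.936 − 43.804 = 28.132 sabins.
Net gain per m^2: Δα = 0.88 − 0.02 = 0.86.
Panel area = 28.132 / 0.86 = 32.7 m^2.

32.7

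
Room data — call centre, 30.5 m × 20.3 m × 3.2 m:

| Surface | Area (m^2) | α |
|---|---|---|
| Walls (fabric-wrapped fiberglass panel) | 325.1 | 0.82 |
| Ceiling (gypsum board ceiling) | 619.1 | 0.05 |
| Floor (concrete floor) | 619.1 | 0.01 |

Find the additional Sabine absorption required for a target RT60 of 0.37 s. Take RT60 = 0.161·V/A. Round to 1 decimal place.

Summing Sᵢαᵢ: 266.582 + 30.955 + 6.191 → A₁ = 303.728 sabins.
Target A₂ = 0.161·1981.28/0.37 = 862.125 sabins (V = 1981.28 m³).
Shortfall: 862.125 − 303.728 = 558.4 sabins.

558.4 sabins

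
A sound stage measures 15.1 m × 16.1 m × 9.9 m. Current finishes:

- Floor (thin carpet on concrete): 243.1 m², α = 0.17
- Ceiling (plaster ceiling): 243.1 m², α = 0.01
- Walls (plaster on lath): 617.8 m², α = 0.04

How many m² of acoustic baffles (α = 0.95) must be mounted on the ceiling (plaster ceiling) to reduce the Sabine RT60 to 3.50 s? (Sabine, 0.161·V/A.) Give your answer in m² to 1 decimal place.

44.9

Equivalent absorption area: A₁ = 243.1·0.17 + 243.1·0.01 + 617.8·0.04 = 68.470 m².
V = 2406.789 m³. Target absorption A₂ = 0.161 × 2406.789 / 3.50 = 110.712 sabins.
ΔA needed = 110.712 − 68.470 = 42.242 sabins.
Net gain per m²: Δα = 0.95 − 0.01 = 0.94.
Area = ΔA/Δα = 42.242/0.94 = 44.9 m².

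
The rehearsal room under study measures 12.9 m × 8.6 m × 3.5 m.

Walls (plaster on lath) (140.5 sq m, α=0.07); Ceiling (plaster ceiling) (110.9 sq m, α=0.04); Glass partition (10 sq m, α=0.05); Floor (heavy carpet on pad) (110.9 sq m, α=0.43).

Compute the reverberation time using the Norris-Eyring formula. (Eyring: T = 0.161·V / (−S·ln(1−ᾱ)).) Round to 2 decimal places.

S = Σ Sᵢ = 372.3 sq m.
Σ(Sᵢαᵢ) = 140.5×0.07 + 110.9×0.04 + 10×0.05 + 110.9×0.43 = 62.458.
Mean coefficient ᾱ = A/S = 0.1678.
−S·ln(1−ᾱ) = −372.3 × ln(1 − 0.1678) = 68.385.
V = 12.9 × 8.6 × 3.5 = 388.29 m³.
RT60 = 0.161 × 388.29 / 68.385 = 0.91 s.

0.91 sec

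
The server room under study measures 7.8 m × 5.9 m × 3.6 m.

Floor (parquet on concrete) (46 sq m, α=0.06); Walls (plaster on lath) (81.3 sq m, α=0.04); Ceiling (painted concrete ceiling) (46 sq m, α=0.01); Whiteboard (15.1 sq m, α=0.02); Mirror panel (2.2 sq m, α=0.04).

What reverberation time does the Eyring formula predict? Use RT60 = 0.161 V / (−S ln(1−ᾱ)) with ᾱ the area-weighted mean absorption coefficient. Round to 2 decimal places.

3.82 seconds

Total surface area S = 46 + 81.3 + 46 + 15.1 + 2.2 = 190.6 sq m.
Absorption A = 46·0.06 + 81.3·0.04 + 46·0.01 + 15.1·0.02 + 2.2·0.04 = 6.862 sabins.
ᾱ = 6.862 / 190.6 = 0.0360.
−S·ln(1−ᾱ) = −190.6 × ln(1 − 0.0360) = 6.988.
V = 7.8 × 5.9 × 3.6 = 165.672 m³.
T = 0.161·V/[−S·ln(1−ᾱ)] = 0.161·165.672/6.988 = 3.82 s.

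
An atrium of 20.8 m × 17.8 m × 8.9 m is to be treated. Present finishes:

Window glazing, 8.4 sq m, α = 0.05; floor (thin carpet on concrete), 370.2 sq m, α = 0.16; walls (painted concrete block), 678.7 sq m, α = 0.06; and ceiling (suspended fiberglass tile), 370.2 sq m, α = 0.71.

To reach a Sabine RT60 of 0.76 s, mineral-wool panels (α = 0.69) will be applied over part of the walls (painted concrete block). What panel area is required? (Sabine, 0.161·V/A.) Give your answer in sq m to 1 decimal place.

A₁ = Σ Sᵢαᵢ = 8.4×0.05 + 370.2×0.16 + 678.7×0.06 + 370.2×0.71 = 363.216 sabins.
Required A₂ = 0.161·3295.136/0.76 = 698.049 sabins.
Absorption to add: 698.049 − 363.216 = 334.833 sabins.
Net gain per sq m: Δα = 0.69 − 0.06 = 0.63.
Panel area = 334.833 / 0.63 = 531.5 sq m.

531.5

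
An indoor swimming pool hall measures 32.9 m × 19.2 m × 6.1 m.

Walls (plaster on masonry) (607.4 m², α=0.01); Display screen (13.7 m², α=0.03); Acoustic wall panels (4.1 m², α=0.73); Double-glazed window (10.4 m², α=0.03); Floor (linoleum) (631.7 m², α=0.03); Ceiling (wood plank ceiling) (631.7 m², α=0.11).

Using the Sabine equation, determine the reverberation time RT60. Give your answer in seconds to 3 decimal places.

6.316 sec

Summing Sᵢαᵢ: 6.074 + 0.411 + 2.993 + 0.312 + 18.951 + 69.487 → A = 98.228 sabins.
Room volume: 3853.248 m³.
T = 0.161 V/A = 0.161·3853.248/98.228 = 6.316 s.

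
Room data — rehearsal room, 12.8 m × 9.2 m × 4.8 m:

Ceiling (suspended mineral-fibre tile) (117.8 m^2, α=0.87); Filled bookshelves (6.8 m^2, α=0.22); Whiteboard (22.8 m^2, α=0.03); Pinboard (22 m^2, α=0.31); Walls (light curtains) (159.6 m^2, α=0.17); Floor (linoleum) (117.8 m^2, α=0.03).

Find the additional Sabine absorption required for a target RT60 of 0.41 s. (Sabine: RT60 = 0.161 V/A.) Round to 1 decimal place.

79.8 sabins

Summing Sᵢαᵢ: 102.486 + 1.496 + 0.684 + 6.820 + 27.132 + 3.534 → A₁ = 142.152 sabins.
V = 565.248 m³. Required absorption A₂ = 0.161 × 565.248 / 0.41 = 221.963 sabins.
ΔA = A₂ − A₁ = 221.963 − 142.152 = 79.8 sabins.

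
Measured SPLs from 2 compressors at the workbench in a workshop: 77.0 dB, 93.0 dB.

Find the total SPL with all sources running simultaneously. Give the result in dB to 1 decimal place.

Σ 10^(Lᵢ/10) = 2.045e+09.
L_total = 10·log₁₀(2.045e+09) = 93.1 dB.

93.1 dB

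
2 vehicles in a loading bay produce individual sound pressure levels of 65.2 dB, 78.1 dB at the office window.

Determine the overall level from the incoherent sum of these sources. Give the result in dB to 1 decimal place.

78.3 dB

Sum in the linear (power) domain: Σ 10^(Lᵢ/10) = 10^(65.2/10) + 10^(78.1/10) = 6.788e+07.
Back to dB: 10·log₁₀ Σ = 78.3 dB.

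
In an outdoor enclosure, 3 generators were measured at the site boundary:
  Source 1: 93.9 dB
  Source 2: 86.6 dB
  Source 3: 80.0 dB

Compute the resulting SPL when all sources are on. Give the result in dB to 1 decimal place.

Converting to relative power and adding: 10^(93.9/10) + 10^(86.6/10) + 10^(80.0/10) = 3.012e+09.
L_total = 10·log₁₀(3.012e+09) = 94.8 dB.

94.8 dB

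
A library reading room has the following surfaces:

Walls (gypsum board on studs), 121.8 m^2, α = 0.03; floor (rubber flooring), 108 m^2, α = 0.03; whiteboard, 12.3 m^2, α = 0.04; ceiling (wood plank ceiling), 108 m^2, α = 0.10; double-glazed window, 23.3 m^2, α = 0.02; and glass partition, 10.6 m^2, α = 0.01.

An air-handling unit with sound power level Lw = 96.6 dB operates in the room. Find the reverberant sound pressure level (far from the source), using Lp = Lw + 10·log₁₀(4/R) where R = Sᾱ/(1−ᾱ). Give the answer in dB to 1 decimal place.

89.7 dB

Σ(Sᵢαᵢ) = 121.8×0.03 + 108×0.03 + 12.3×0.04 + 108×0.10 + 23.3×0.02 + 10.6×0.01 = 18.758; total area S = 384.0 m^2.
ᾱ = 0.0488, so room constant R = A/(1−ᾱ) = 19.720 m^2.
Lp = Lw + 10 log₁₀(4/R) = 96.6 -6.93 = 89.7 dB.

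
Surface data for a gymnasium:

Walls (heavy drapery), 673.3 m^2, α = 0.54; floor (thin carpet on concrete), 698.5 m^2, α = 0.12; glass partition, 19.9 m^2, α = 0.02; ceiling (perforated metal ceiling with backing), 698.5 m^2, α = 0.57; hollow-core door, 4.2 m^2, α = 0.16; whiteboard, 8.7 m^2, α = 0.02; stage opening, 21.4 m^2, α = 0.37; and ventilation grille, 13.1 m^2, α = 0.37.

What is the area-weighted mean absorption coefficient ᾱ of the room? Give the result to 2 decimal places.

0.40

S = Σ Sᵢ = 673.3 + 698.5 + 19.9 + 698.5 + 4.2 + 8.7 + 21.4 + 13.1 = 2137.6 m^2.
Weighted sum Σ Sα = 859.556.
ᾱ = 859.556 / 2137.6 = 0.40.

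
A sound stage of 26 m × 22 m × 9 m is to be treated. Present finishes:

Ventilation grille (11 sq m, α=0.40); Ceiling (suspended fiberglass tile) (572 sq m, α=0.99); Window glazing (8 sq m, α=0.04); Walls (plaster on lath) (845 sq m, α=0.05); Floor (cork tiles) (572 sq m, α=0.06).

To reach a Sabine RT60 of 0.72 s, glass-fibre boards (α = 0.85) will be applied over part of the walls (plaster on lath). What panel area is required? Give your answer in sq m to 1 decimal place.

629.5

Equivalent absorption area: A₁ = 11×0.40 + 572×0.99 + 8×0.04 + 845×0.05 + 572×0.06 = 647.570 sq m.
Required A₂ = 0.161·5148/0.72 = 1151.150 sabins.
Absorption to add: 1151.150 − 647.570 = 503.580 sabins.
Net gain per sq m: Δα = 0.85 − 0.05 = 0.80.
Panel area = 503.580 / 0.80 = 629.5 sq m.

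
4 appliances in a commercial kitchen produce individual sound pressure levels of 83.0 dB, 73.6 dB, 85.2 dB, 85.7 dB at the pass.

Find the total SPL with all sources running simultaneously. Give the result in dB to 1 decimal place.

89.7 dB

Converting to relative power and adding: 10^(83.0/10) + 10^(73.6/10) + 10^(85.2/10) + 10^(85.7/10) = 9.251e+08.
Combined level = 10 log₁₀(9.251e+08) = 89.7 dB.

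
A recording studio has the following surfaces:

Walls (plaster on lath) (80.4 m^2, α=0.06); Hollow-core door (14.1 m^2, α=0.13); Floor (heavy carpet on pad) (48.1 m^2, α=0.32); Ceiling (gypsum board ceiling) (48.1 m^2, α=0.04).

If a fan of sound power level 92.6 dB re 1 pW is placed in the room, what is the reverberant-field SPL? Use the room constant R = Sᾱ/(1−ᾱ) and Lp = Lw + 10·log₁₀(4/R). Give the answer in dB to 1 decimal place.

Σ(Sᵢαᵢ) = 80.4×0.06 + 14.1×0.13 + 48.1×0.32 + 48.1×0.04 = 23.973; total area S = 190.7 m^2.
ᾱ = 23.973/190.7 = 0.1257; R = Sᾱ/(1−ᾱ) = 23.973/(1−0.1257) = 27.420 m^2.
Lp = 92.6 + 10·log₁₀(4/27.420) = 92.6 + (-8.36) = 84.2 dB.

84.2 dB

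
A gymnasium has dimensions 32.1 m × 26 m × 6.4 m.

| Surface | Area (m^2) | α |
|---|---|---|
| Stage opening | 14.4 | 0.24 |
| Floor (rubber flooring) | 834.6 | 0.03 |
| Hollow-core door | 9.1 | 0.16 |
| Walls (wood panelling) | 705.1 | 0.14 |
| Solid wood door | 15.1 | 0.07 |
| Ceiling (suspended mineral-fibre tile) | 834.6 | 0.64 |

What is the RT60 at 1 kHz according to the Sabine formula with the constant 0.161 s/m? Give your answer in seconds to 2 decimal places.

1.30 s

A = Σ Sᵢαᵢ = 14.4×0.24 + 834.6×0.03 + 9.1×0.16 + 705.1×0.14 + 15.1×0.07 + 834.6×0.64 = 663.865 sabins.
Room volume: 5341.44 m³.
Sabine: RT60 = 0.161 × 5341.44 / 663.865 = 1.30 s.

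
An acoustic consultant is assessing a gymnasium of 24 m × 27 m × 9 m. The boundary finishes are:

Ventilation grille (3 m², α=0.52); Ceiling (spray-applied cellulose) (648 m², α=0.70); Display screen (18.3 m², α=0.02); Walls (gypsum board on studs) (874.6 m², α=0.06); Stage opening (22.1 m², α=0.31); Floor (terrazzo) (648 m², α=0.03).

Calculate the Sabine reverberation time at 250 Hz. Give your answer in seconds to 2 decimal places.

Equivalent absorption area: A = 3*0.52 + 648*0.70 + 18.3*0.02 + 874.6*0.06 + 22.1*0.31 + 648*0.03 = 534.293 m².
Volume V = 24 × 27 × 9 = 5832 m³.
RT60 = 0.161 · V / A = 0.161 × 5832 / 534.293 = 1.76 s.

1.76 s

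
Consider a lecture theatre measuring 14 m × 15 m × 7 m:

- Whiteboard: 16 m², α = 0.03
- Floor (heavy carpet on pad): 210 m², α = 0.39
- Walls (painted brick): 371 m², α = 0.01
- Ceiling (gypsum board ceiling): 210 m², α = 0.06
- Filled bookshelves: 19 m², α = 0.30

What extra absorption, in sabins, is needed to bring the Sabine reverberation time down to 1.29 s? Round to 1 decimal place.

Equivalent absorption area: A₁ = 16·0.03 + 210·0.39 + 371·0.01 + 210·0.06 + 19·0.30 = 104.390 m².
V = 1470 m³. Required absorption A₂ = 0.161 × 1470 / 1.29 = 183.465 sabins.
Shortfall: 183.465 − 104.390 = 79.1 sabins.

79.1 sabins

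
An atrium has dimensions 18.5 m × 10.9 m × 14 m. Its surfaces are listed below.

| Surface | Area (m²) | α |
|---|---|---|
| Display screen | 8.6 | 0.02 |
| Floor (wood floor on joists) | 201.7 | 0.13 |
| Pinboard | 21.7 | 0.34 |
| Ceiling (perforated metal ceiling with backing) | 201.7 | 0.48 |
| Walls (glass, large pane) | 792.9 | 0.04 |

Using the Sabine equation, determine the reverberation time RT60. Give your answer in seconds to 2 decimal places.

2.80 s

Equivalent absorption area: A = 8.6*0.02 + 201.7*0.13 + 21.7*0.34 + 201.7*0.48 + 792.9*0.04 = 162.303 m².
Room volume: 2823.1 m³.
T = 0.161 V/A = 0.161·2823.1/162.303 = 2.80 s.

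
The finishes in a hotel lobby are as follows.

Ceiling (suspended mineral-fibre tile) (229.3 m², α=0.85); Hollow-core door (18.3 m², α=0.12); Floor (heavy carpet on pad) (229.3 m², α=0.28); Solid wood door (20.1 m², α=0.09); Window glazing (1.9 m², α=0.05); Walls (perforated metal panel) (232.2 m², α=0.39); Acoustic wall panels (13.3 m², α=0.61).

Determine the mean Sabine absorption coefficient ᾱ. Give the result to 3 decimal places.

0.486

Total surface area S = 744.4 m².
Weighted sum Σ Sα = 361.880.
ᾱ = 361.880 / 744.4 = 0.486.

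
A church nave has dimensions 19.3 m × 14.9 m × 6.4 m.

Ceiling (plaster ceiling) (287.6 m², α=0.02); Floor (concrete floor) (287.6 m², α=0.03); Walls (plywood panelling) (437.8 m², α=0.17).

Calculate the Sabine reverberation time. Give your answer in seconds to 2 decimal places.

3.34 seconds

Total absorption A = 287.6*0.02 + 287.6*0.03 + 437.8*0.17
  = 5.752 + 8.628 + 74.426 = 88.806 m² sabins.
V = 19.3·14.9·6.4 = 1840.448 m³.
Sabine: RT60 = 0.161 × 1840.448 / 88.806 = 3.34 s.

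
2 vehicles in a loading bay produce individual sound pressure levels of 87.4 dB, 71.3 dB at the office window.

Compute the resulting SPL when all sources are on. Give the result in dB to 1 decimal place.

87.5 dB

Converting to relative power and adding: 10^(87.4/10) + 10^(71.3/10) = 5.63e+08.
L_total = 10·log₁₀(5.63e+08) = 87.5 dB.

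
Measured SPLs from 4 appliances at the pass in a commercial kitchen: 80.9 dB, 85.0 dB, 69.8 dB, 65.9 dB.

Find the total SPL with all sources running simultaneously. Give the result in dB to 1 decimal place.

86.6 dB

Sum in the linear (power) domain: Σ 10^(Lᵢ/10) = 10^(80.9/10) + 10^(85.0/10) + 10^(69.8/10) + 10^(65.9/10) = 4.527e+08.
Combined level = 10 log₁₀(4.527e+08) = 86.6 dB.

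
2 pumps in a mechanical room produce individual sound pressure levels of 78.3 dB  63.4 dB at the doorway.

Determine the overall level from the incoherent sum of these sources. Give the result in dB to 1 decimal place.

Σ 10^(Lᵢ/10) = 6.98e+07.
Back to dB: 10·log₁₀ Σ = 78.4 dB.

78.4 dB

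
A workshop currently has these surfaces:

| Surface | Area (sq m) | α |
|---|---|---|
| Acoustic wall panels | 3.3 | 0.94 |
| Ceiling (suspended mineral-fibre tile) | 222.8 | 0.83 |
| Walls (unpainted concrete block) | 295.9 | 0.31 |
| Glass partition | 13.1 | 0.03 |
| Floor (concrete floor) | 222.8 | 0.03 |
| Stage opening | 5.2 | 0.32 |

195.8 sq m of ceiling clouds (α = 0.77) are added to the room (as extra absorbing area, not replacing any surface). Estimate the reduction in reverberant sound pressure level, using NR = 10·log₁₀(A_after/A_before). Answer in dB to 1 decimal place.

1.8 dB

Summing Sᵢαᵢ: 3.102 + 184.924 + 91.729 + 0.393 + 6.684 + 1.664 → A_before = 288.496 sabins.
Treatment contributes 195.8·0.77 = 150.766 sabins.
New total A_after = 439.262 sabins.
Reduction = 10 log₁₀(A_after/A_before) = 10 log₁₀(1.5226) = 1.8 dB.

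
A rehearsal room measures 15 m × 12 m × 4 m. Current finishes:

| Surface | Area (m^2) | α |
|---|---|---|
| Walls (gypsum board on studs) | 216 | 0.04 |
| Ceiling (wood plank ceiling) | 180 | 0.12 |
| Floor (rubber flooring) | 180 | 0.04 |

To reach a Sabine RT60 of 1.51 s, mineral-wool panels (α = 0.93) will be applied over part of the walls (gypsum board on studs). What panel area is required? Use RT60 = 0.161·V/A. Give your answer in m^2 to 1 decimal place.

A₁ = Σ Sᵢαᵢ = 216×0.04 + 180×0.12 + 180×0.04 = 37.440 sabins.
V = 720 m³. Target absorption A₂ = 0.161 × 720 / 1.51 = 76.768 sabins.
Absorption to add: 76.768 − 37.440 = 39.328 sabins.
Net gain per m^2: Δα = 0.93 − 0.04 = 0.89.
Area = ΔA/Δα = 39.328/0.89 = 44.2 m^2.

44.2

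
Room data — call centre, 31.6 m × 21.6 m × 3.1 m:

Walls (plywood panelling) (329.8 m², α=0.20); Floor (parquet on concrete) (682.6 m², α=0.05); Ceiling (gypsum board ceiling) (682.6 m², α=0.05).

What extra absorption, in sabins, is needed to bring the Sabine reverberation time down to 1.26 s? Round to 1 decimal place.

136.1 sabins

A₁ = Σ Sᵢαᵢ = 329.8·0.20 + 682.6·0.05 + 682.6·0.05 = 134.220 sabins.
Target A₂ = 0.161·2115.936/1.26 = 270.370 sabins (V = 2115.936 m³).
Shortfall: 270.370 − 134.220 = 136.1 sabins.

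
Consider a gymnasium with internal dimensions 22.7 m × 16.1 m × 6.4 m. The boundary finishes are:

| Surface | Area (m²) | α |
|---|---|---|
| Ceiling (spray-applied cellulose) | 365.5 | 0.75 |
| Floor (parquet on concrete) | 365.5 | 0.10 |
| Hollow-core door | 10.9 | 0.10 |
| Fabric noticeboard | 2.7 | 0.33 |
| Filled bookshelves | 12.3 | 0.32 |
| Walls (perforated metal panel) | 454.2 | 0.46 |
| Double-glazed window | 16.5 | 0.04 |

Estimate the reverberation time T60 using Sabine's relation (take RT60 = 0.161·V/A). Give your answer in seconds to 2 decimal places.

0.72 seconds

Summing Sᵢαᵢ: 274.125 + 36.550 + 1.090 + 0.891 + 3.936 + 208.932 + 0.660 → A = 526.184 sabins.
Room volume: 2339.008 m³.
Sabine: RT60 = 0.161 × 2339.008 / 526.184 = 0.72 s.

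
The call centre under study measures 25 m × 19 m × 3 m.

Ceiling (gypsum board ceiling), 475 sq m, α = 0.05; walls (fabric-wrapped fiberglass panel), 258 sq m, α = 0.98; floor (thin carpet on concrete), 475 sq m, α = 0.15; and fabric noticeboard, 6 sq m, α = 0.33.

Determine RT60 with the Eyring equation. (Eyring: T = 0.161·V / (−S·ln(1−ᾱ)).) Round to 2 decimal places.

S = Σ Sᵢ = 1214.0 sq m.
Σ(Sᵢαᵢ) = 475·0.05 + 258·0.98 + 475·0.15 + 6·0.33 = 349.820.
ᾱ = 349.820 / 1214.0 = 0.2882.
−S·ln(1−ᾱ) = −1214.0 × ln(1 − 0.2882) = 412.709.
V = 25 × 19 × 3 = 1425 m³.
RT60 = 0.161 × 1425 / 412.709 = 0.56 s.

0.56 s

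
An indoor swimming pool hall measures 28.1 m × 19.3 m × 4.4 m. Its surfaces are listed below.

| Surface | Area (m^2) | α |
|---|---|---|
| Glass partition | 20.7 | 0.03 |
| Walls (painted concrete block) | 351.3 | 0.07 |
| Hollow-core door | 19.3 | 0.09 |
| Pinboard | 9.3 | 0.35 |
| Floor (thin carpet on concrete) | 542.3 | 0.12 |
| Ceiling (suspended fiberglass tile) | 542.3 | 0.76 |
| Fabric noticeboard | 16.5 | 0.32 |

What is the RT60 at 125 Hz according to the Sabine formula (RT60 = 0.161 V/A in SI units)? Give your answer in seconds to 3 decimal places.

A = Σ Sᵢαᵢ = 20.7×0.03 + 351.3×0.07 + 19.3×0.09 + 9.3×0.35 + 542.3×0.12 + 542.3×0.76 + 16.5×0.32 = 512.708 sabins.
Volume V = 28.1 × 19.3 × 4.4 = 2386.252 m³.
T = 0.161 V/A = 0.161·2386.252/512.708 = 0.749 s.

0.749 s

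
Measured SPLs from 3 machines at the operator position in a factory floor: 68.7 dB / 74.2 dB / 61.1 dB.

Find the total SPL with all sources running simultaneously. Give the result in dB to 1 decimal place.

75.4 dB

Σ 10^(Lᵢ/10) = 3.5e+07.
Back to dB: 10·log₁₀ Σ = 75.4 dB.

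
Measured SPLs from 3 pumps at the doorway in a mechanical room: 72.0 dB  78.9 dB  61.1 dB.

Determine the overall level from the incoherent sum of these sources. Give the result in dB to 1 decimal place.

Converting to relative power and adding: 10^(72.0/10) + 10^(78.9/10) + 10^(61.1/10) = 9.476e+07.
Back to dB: 10·log₁₀ Σ = 79.8 dB.

79.8 dB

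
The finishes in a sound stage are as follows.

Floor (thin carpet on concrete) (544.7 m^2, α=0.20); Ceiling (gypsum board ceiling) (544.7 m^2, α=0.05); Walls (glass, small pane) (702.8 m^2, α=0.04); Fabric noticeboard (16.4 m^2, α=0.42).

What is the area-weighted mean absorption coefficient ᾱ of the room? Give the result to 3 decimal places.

Total surface area S = 1808.6 m^2.
A = 544.7·0.20 + 544.7·0.05 + 702.8·0.04 + 16.4·0.42 = 171.175 sabins.
ᾱ = 171.175 / 1808.6 = 0.095.

0.095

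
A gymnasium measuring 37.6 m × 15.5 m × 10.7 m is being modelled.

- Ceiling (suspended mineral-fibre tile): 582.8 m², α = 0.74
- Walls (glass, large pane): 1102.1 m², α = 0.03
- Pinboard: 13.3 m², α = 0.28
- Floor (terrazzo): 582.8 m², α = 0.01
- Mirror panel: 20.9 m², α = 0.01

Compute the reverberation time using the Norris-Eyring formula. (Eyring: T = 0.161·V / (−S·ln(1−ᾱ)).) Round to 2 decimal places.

S = Σ Sᵢ = 2301.9 m².
Absorption A = 582.8×0.74 + 1102.1×0.03 + 13.3×0.28 + 582.8×0.01 + 20.9×0.01 = 474.096 sabins.
Mean coefficient ᾱ = A/S = 0.2060.
Eyring denominator: −S ln(1−ᾱ) = 530.983.
V = 37.6 × 15.5 × 10.7 = 6235.96 m³.
RT60 = 0.161 × 6235.96 / 530.983 = 1.89 s.

1.89 sec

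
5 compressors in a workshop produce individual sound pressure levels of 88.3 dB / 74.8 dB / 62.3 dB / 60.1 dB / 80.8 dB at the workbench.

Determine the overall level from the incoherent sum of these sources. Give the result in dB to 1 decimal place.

89.2 dB

Σ 10^(Lᵢ/10) = 8.292e+08.
Back to dB: 10·log₁₀ Σ = 89.2 dB.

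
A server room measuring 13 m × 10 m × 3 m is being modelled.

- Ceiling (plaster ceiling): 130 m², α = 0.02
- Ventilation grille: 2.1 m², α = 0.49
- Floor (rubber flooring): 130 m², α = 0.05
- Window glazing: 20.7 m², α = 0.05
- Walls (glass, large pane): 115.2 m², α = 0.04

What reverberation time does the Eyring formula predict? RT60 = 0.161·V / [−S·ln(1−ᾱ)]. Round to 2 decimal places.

S = Σ Sᵢ = 398.0 m².
Absorption A = 130·0.02 + 2.1·0.49 + 130·0.05 + 20.7·0.05 + 115.2·0.04 = 15.772 sabins.
ᾱ = 15.772 / 398.0 = 0.0396.
−S·ln(1−ᾱ) = −398.0 × ln(1 − 0.0396) = 16.081.
V = 13 × 10 × 3 = 390 m³.
RT60 = 0.161 × 390 / 16.081 = 3.90 s.

3.90 sec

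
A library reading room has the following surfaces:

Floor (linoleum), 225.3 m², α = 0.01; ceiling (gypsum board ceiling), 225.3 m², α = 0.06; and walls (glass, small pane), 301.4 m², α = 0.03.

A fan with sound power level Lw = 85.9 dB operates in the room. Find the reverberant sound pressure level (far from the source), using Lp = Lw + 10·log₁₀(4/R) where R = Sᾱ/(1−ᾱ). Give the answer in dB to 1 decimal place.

Σ(Sᵢαᵢ) = 225.3×0.01 + 225.3×0.06 + 301.4×0.03 = 24.813; total area S = 752.0 m².
ᾱ = 24.813/752.0 = 0.0330; R = Sᾱ/(1−ᾱ) = 24.813/(1−0.0330) = 25.660 m².
Lp = 85.9 + 10·log₁₀(4/25.660) = 85.9 + (-8.07) = 77.8 dB.

77.8 dB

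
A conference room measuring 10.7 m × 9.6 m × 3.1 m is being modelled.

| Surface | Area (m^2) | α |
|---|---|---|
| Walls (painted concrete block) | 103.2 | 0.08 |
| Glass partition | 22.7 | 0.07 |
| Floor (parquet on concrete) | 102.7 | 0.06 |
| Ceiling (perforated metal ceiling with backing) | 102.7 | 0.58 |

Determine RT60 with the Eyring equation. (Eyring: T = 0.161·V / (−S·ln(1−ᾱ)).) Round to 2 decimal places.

S = Σ Sᵢ = 331.3 m^2.
Absorption A = 103.2·0.08 + 22.7·0.07 + 102.7·0.06 + 102.7·0.58 = 75.573 sabins.
ᾱ = 75.573 / 331.3 = 0.2281.
−S·ln(1−ᾱ) = −331.3 × ln(1 − 0.2281) = 85.774.
V = 10.7 × 9.6 × 3.1 = 318.432 m³.
RT60 = 0.161 × 318.432 / 85.774 = 0.60 s.

0.60 s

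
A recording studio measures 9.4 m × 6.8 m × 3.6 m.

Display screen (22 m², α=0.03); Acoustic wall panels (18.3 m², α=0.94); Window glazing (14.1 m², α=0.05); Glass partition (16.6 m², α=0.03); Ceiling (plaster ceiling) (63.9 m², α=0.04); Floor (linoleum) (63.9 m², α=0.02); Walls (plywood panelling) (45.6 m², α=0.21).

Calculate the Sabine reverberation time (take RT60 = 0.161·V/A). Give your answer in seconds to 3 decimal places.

1.141 s

Summing Sᵢαᵢ: 0.660 + 17.202 + 0.705 + 0.498 + 2.556 + 1.278 + 9.576 → A = 32.475 sabins.
V = 9.4·6.8·3.6 = 230.112 m³.
T = 0.161 V/A = 0.161·230.112/32.475 = 1.141 s.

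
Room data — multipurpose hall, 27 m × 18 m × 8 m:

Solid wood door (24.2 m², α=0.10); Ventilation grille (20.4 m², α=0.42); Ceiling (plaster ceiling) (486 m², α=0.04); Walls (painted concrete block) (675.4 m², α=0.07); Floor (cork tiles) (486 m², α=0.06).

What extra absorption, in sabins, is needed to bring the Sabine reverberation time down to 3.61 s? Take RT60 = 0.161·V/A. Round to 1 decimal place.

66.5 sabins

Total absorption A₁ = 24.2*0.10 + 20.4*0.42 + 486*0.04 + 675.4*0.07 + 486*0.06
  = 2.420 + 8.568 + 19.440 + 47.278 + 29.160 = 106.866 m² sabins.
V = 3888 m³. Required absorption A₂ = 0.161 × 3888 / 3.61 = 173.398 sabins.
Additional absorption ΔA = 173.398 − 106.866 = 66.5 sabins.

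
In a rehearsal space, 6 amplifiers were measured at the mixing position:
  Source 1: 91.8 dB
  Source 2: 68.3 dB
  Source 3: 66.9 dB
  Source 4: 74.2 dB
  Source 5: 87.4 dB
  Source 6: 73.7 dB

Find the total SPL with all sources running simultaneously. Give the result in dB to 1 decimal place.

93.3 dB

Σ 10^(Lᵢ/10) = 2.125e+09.
L_total = 10·log₁₀(2.125e+09) = 93.3 dB.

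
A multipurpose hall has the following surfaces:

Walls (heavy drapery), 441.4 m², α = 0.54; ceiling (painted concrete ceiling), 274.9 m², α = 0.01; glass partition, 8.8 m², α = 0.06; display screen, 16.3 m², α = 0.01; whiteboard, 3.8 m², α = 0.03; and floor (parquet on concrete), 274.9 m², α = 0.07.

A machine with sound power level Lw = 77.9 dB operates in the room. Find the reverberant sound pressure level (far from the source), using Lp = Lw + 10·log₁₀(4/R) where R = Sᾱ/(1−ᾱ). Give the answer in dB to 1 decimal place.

Σ(Sᵢαᵢ) = 441.4×0.54 + 274.9×0.01 + 8.8×0.06 + 16.3×0.01 + 3.8×0.03 + 274.9×0.07 = 261.153; total area S = 1020.1 m².
ᾱ = 0.2560, so room constant R = A/(1−ᾱ) = 351.012 m².
Lp = 77.9 + 10·log₁₀(4/351.012) = 77.9 + (-19.43) = 58.5 dB.

58.5 dB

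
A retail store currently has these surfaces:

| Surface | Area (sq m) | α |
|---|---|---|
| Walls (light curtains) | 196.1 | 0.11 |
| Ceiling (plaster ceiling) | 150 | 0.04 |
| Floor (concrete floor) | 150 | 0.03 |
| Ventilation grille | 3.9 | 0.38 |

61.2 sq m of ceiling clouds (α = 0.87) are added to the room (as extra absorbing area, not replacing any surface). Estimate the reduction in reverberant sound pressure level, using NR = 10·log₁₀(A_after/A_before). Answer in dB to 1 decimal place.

4.1 dB

Equivalent absorption area: A_before = 196.1*0.11 + 150*0.04 + 150*0.03 + 3.9*0.38 = 33.553 sq m.
Treatment contributes 61.2·0.87 = 53.244 sabins.
New total A_after = 86.797 sabins.
NR = 10·log₁₀(86.797/33.553) = 4.1 dB.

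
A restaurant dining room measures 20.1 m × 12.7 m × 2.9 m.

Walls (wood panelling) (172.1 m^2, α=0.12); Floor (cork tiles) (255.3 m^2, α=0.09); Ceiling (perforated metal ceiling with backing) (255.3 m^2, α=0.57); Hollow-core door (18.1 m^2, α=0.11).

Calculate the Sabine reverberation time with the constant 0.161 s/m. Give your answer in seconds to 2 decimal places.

Summing Sᵢαᵢ: 20.652 + 22.977 + 145.521 + 1.991 → A = 191.141 sabins.
Room volume: 740.283 m³.
T = 0.161 V/A = 0.161·740.283/191.141 = 0.62 s.

0.62 s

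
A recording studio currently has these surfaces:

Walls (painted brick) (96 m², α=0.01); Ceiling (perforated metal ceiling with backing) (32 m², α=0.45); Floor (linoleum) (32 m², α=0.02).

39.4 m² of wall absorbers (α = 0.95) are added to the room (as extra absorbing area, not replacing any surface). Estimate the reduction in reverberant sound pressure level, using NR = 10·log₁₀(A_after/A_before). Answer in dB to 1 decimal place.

5.2 dB

Total absorption A_before = 96·0.01 + 32·0.45 + 32·0.02
  = 0.960 + 14.400 + 0.640 = 16.000 m² sabins.
Added absorption = 39.4 × 0.95 = 37.430 sabins.
A_after = 16.000 + 37.430 = 53.430 sabins.
NR = 10·log₁₀(53.430/16.000) = 5.2 dB.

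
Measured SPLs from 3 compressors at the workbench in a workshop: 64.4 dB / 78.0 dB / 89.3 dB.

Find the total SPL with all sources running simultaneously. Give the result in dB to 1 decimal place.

89.6 dB

Sum in the linear (power) domain: Σ 10^(Lᵢ/10) = 10^(64.4/10) + 10^(78.0/10) + 10^(89.3/10) = 9.17e+08.
Back to dB: 10·log₁₀ Σ = 89.6 dB.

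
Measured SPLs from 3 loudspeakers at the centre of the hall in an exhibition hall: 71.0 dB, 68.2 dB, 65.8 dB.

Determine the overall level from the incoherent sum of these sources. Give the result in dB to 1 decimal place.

73.6 dB

Σ 10^(Lᵢ/10) = 2.3e+07.
Combined level = 10 log₁₀(2.3e+07) = 73.6 dB.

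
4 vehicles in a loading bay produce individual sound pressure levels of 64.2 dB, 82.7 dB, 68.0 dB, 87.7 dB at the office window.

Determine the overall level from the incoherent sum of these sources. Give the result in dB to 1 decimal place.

88.9 dB

Σ 10^(Lᵢ/10) = 7.84e+08.
Back to dB: 10·log₁₀ Σ = 88.9 dB.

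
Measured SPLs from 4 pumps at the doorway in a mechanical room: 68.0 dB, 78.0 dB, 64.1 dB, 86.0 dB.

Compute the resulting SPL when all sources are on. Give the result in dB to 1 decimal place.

Sum in the linear (power) domain: Σ 10^(Lᵢ/10) = 10^(68.0/10) + 10^(78.0/10) + 10^(64.1/10) + 10^(86.0/10) = 4.701e+08.
Back to dB: 10·log₁₀ Σ = 86.7 dB.

86.7 dB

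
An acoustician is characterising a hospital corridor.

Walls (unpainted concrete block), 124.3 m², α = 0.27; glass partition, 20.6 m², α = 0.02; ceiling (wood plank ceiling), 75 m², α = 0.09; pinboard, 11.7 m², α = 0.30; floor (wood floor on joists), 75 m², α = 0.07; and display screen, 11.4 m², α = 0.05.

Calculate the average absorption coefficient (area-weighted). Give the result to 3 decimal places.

Total surface area S = 318.0 m².
A = 124.3×0.27 + 20.6×0.02 + 75×0.09 + 11.7×0.30 + 75×0.07 + 11.4×0.05 = 50.053 sabins.
ᾱ = A/S = 0.157.

0.157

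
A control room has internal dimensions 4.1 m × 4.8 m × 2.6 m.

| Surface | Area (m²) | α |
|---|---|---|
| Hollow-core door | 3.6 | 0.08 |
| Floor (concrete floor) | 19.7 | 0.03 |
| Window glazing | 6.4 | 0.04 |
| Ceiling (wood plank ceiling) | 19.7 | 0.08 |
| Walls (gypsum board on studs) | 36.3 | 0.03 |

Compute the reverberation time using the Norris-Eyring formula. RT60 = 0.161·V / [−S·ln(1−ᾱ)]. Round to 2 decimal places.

S = Σ Sᵢ = 85.7 m².
Absorption A = 3.6·0.08 + 19.7·0.03 + 6.4·0.04 + 19.7·0.08 + 36.3·0.03 = 3.800 sabins.
ᾱ = 3.800 / 85.7 = 0.0443.
−S·ln(1−ᾱ) = −85.7 × ln(1 − 0.0443) = 3.883.
V = 4.1 × 4.8 × 2.6 = 51.168 m³.
RT60 = 0.161 × 51.168 / 3.883 = 2.12 s.

2.12 seconds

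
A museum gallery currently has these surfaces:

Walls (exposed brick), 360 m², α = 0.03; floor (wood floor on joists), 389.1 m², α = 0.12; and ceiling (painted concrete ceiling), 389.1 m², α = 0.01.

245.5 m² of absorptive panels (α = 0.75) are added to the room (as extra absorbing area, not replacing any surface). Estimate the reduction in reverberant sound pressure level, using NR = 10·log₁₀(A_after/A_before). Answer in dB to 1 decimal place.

6.0 dB

Summing Sᵢαᵢ: 10.800 + 46.692 + 3.891 → A_before = 61.383 sabins.
Added absorption = 245.5 × 0.75 = 184.125 sabins.
A_after = 61.383 + 184.125 = 245.508 sabins.
Reduction = 10 log₁₀(A_after/A_before) = 10 log₁₀(3.9996) = 6.0 dB.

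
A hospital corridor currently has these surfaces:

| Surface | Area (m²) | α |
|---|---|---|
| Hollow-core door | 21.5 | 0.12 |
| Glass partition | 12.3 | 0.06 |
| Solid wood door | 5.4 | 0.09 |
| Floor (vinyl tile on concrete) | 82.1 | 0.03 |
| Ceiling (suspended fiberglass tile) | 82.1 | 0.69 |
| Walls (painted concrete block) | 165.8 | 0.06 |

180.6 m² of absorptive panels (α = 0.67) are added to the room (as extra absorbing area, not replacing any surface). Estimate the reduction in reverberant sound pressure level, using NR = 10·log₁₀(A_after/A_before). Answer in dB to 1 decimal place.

Summing Sᵢαᵢ: 2.580 + 0.738 + 0.486 + 2.463 + 56.649 + 9.948 → A_before = 72.864 sabins.
Added absorption = 180.6 × 0.67 = 121.002 sabins.
New total A_after = 193.866 sabins.
NR = 10·log₁₀(193.866/72.864) = 4.2 dB.

4.2 dB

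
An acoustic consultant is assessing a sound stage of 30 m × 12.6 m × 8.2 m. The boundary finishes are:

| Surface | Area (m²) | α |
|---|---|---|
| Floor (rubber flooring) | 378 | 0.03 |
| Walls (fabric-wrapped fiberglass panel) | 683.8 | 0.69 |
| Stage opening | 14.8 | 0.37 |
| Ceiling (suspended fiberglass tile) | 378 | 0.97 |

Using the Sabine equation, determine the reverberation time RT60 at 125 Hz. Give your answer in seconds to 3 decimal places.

0.583 seconds

Total absorption A = 378×0.03 + 683.8×0.69 + 14.8×0.37 + 378×0.97
  = 11.340 + 471.822 + 5.476 + 366.660 = 855.298 m² sabins.
Room volume: 3099.6 m³.
Sabine: RT60 = 0.161 × 3099.6 / 855.298 = 0.583 s.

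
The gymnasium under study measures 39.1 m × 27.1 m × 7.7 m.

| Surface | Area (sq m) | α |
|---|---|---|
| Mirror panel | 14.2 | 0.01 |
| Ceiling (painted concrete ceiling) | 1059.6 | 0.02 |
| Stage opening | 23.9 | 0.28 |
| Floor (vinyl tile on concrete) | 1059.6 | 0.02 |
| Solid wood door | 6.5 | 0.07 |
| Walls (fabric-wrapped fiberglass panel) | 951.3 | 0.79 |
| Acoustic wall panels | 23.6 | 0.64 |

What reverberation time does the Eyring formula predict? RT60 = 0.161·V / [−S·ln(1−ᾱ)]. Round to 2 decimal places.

1.39 seconds

S = Σ Sᵢ = 3138.7 sq m.
Σ(Sᵢαᵢ) = 14.2×0.01 + 1059.6×0.02 + 23.9×0.28 + 1059.6×0.02 + 6.5×0.07 + 951.3×0.79 + 23.6×0.64 = 816.304.
ᾱ = 816.304 / 3138.7 = 0.2601.
Eyring denominator: −S ln(1−ᾱ) = 945.503.
V = 39.1 × 27.1 × 7.7 = 8158.997 m³.
T = 0.161·V/[−S·ln(1−ᾱ)] = 0.161·8158.997/945.503 = 1.39 s.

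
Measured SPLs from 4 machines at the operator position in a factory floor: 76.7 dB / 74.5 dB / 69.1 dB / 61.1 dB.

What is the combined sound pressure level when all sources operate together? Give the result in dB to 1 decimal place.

Σ 10^(Lᵢ/10) = 8.437e+07.
L_total = 10·log₁₀(8.437e+07) = 79.3 dB.

79.3 dB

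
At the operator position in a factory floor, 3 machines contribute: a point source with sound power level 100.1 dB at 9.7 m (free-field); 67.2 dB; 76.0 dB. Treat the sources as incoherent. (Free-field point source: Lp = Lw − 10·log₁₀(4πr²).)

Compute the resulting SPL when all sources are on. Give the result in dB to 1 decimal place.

Source at 9.7 m: Lp = 100.1 − 10·log₁₀(4π·9.7²) = 100.1 − 10·log₁₀(1182.370) = 69.4 dB.
Σ 10^(Lᵢ/10) = 5.377e+07.
Back to dB: 10·log₁₀ Σ = 77.3 dB.

77.3 dB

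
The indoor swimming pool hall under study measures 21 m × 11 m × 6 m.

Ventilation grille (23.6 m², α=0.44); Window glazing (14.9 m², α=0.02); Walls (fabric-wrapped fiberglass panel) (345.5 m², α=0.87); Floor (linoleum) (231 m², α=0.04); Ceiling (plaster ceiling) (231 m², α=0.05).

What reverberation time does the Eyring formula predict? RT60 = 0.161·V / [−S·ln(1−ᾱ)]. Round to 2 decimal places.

0.53 s

S = Σ Sᵢ = 846.0 m².
Absorption A = 23.6·0.44 + 14.9·0.02 + 345.5·0.87 + 231·0.04 + 231·0.05 = 332.057 sabins.
ᾱ = 332.057 / 846.0 = 0.3925.
Eyring denominator: −S ln(1−ᾱ) = 421.649.
V = 21 × 11 × 6 = 1386 m³.
T = 0.161·V/[−S·ln(1−ᾱ)] = 0.161·1386/421.649 = 0.53 s.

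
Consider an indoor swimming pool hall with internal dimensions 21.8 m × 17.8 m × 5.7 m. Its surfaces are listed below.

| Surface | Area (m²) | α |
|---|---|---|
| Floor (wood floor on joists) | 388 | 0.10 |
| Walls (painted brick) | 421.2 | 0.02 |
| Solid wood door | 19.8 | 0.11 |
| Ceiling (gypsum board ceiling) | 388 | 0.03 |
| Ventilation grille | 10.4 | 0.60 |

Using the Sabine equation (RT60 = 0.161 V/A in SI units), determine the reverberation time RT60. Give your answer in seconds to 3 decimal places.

Total absorption A = 388·0.10 + 421.2·0.02 + 19.8·0.11 + 388·0.03 + 10.4·0.60
  = 38.800 + 8.424 + 2.178 + 11.640 + 6.240 = 67.282 m² sabins.
V = 21.8·17.8·5.7 = 2211.828 m³.
Sabine: RT60 = 0.161 × 2211.828 / 67.282 = 5.293 s.

5.293 s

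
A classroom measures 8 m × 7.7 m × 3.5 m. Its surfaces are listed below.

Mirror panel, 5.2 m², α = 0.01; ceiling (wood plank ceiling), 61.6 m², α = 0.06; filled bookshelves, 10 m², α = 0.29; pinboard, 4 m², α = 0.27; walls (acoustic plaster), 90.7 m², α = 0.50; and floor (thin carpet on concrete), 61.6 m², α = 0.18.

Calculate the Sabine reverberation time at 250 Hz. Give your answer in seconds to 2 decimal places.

A = Σ Sᵢαᵢ = 5.2×0.01 + 61.6×0.06 + 10×0.29 + 4×0.27 + 90.7×0.50 + 61.6×0.18 = 64.166 sabins.
Room volume: 215.6 m³.
Sabine: RT60 = 0.161 × 215.6 / 64.166 = 0.54 s.

0.54 sec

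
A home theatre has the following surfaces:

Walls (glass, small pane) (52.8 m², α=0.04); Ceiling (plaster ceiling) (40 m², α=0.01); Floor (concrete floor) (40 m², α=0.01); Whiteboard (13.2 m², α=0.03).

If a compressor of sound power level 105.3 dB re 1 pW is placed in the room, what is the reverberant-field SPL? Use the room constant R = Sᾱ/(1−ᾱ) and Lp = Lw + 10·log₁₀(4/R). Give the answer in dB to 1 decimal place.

A = 3.308 sabins; S = 146.0 m².
ᾱ = 3.308/146.0 = 0.0227; R = Sᾱ/(1−ᾱ) = 3.308/(1−0.0227) = 3.385 m².
Lp = 105.3 + 10·log₁₀(4/3.385) = 105.3 + (0.73) = 106.0 dB.

106.0 dB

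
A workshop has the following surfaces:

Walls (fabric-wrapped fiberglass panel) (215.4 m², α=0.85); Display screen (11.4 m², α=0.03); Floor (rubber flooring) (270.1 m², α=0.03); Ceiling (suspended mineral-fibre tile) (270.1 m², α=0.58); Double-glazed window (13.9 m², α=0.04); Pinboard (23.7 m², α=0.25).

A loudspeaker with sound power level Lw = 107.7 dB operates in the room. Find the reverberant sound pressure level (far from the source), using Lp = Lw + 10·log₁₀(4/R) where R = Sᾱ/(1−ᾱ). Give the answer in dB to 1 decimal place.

85.7 dB

A = 354.674 sabins; S = 804.6 m².
ᾱ = 354.674/804.6 = 0.4408; R = Sᾱ/(1−ᾱ) = 354.674/(1−0.4408) = 634.253 m².
Lp = 107.7 + 10·log₁₀(4/634.253) = 107.7 + (-22.00) = 85.7 dB.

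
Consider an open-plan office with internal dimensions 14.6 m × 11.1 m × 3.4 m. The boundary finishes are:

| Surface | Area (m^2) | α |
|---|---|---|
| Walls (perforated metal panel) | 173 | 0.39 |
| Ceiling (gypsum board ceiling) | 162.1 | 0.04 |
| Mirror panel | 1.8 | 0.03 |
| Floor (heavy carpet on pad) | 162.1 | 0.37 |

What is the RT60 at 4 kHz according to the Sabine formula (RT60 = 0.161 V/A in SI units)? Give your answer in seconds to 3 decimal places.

A = Σ Sᵢαᵢ = 173*0.39 + 162.1*0.04 + 1.8*0.03 + 162.1*0.37 = 133.985 sabins.
Volume V = 14.6 × 11.1 × 3.4 = 551.004 m³.
RT60 = 0.161 · V / A = 0.161 × 551.004 / 133.985 = 0.662 s.

0.662 s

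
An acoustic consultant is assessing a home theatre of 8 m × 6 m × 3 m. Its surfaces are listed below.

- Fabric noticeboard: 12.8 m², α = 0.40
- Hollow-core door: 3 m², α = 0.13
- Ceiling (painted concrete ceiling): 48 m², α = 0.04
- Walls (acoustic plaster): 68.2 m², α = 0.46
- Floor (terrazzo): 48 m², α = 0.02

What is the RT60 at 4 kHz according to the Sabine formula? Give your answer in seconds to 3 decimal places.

Summing Sᵢαᵢ: 5.120 + 0.390 + 1.920 + 31.372 + 0.960 → A = 39.762 sabins.
V = 8·6·3 = 144 m³.
T = 0.161 V/A = 0.161·144/39.762 = 0.583 s.

0.583 sec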